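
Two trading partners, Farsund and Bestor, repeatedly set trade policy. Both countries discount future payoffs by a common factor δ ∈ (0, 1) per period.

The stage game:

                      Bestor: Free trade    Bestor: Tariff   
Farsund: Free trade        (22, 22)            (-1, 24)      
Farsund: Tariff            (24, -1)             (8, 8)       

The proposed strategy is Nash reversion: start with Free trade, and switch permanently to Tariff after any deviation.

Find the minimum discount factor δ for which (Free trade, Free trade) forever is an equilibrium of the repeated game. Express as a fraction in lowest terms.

1/8

22/(1−δ) ≥ 24 + 8δ/(1−δ)
22 ≥ 24 − 16δ
δ ≥ 2/16 = 1/8.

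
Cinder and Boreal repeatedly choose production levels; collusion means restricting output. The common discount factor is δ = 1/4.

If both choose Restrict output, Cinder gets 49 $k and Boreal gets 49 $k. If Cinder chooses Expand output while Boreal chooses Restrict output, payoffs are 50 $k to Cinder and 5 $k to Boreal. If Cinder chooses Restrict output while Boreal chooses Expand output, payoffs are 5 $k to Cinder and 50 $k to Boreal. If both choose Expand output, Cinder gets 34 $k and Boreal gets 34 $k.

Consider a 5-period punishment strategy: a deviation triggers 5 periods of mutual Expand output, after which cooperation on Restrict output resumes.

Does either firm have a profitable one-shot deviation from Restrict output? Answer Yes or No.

Comparing payoff streams over the 6 periods until play realigns: cooperate → 49(1+δ+…+δ^5); deviate → 50 + 34(δ+…+δ^5).
Cooperation is sustained iff (49−34)(δ+…+δ^5) ≥ 50−49.
δ+…+δ^5 = 1/4·(1−(1/4)^5)/(1−1/4) = 0.3330, and (50−49)/(49−34) = 0.0667.
0.3330 ≥ 0.0667, so cooperation is sustainable.

No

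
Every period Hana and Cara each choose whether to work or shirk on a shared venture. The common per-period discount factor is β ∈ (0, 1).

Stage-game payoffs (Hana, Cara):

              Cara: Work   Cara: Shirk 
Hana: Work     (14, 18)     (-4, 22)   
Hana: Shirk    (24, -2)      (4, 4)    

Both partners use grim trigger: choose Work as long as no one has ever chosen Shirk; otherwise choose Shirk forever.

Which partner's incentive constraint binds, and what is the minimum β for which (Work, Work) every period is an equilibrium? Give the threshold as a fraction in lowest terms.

Hana; β ≥ 1/2

Hana: cooperation gives 14 each period; deviation gives 24 once then 4 forever.
  14/(1−β) ≥ 24 + 4β/(1−β) ⇒ β ≥ 10/20 = 1/2.
Cara: cooperation gives 18 each period; deviation gives 22 once then 4 forever.
  β ≥ 4/18 = 2/9.
Both must hold, so the binding constraint is Hana's: β ≥ 1/2.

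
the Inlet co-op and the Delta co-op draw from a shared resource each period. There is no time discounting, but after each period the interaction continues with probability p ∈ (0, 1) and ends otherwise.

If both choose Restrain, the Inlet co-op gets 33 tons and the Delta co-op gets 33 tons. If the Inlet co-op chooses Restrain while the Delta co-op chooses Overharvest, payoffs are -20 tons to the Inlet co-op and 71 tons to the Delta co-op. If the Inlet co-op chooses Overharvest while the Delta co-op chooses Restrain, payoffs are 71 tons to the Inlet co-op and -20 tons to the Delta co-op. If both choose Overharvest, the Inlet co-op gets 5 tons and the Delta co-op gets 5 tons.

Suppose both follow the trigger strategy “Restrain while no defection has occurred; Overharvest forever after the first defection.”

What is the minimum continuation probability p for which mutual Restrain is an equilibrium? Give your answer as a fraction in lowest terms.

With no time discounting, the continuation probability p plays the role of the discount factor.
Grim-trigger IC: 33/(1−p) ≥ 71 + 5p/(1−p) ⇒ p ≥ (71−33)/(71−5) = 19/33.

19/33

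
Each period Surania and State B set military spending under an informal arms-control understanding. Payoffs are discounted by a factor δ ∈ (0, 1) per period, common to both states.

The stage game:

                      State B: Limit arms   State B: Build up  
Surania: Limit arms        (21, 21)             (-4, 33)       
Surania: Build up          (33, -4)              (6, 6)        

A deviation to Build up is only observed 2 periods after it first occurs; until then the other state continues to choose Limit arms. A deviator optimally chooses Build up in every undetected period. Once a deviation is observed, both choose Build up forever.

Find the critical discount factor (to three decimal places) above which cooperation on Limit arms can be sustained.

0.667

A deviator earns 33 for 2 periods, then 6 forever; cooperating earns 21 forever. Multiplying the IC by (1−δ):
21 ≥ 33(1−δ^2) + 6δ^2, so 27·δ^2 ≥ 12 and δ^2 ≥ 4/9.
δ ≥ (4/9)^(1/2) ≈ 0.667.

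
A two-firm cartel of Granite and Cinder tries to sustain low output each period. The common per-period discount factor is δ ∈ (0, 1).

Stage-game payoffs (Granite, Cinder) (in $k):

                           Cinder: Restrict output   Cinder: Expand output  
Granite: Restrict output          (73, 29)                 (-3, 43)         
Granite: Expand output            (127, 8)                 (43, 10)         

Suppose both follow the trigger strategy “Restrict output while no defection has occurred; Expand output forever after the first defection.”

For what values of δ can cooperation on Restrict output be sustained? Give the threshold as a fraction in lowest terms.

9/14

Granite's threshold: (127−73)/(127−43) = 9/14.
Cinder's threshold: (43−29)/(43−10) = 14/33.
9/14 > 14/33, so Granite binds and δ* = 9/14.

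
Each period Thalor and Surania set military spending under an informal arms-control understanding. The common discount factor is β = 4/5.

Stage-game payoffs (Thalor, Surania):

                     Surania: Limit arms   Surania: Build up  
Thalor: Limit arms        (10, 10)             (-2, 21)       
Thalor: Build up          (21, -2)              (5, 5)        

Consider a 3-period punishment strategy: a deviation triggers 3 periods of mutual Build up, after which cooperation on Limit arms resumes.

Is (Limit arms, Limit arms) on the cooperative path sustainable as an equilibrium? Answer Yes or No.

A one-shot deviation gives 21 now, then 5 for 3 periods, then back to 10.
Gain from deviating: (21−10) today; loss: (10−5) in each of the next 3 periods.
No-deviation condition: (10−5)(β+…+β^3) ≥ 21−10, i.e. β+…+β^3 ≥ 11/5.
At β = 4/5: β+…+β^3 = 1.9520 < 2.2000.
So cooperation is not sustainable.

No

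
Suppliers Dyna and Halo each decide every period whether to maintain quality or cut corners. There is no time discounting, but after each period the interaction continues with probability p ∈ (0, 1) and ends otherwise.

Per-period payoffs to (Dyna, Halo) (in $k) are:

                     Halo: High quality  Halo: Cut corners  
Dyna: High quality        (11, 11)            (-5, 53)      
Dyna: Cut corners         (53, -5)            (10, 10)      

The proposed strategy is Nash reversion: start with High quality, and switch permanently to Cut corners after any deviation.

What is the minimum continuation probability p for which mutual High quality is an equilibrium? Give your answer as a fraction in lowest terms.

With no time discounting, the continuation probability p plays the role of the discount factor.
Grim-trigger IC: 11/(1−p) ≥ 53 + 10p/(1−p) ⇒ p ≥ (53−11)/(53−10) = 42/43.

42/43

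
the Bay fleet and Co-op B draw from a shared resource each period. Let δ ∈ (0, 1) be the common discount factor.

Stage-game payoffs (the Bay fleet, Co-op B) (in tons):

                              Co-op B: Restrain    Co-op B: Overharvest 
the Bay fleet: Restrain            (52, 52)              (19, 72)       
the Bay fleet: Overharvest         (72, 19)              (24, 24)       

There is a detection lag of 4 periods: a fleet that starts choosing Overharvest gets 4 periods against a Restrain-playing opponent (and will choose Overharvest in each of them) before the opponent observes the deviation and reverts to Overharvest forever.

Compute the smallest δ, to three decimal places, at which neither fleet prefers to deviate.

Deviating for the 4 undetected periods gains 72−52 = 20 per period over cooperation, then loses 52−24 = 28 per period forever once punishment starts.
Gain: 20(1 + δ + … + δ^3); loss: 28·δ^4/(1−δ).
No profitable deviation ⇔ 20(1−δ^4) ≤ 28·δ^4, i.e. δ^4 ≥ 20/(20+28) = 5/12.
Hence δ ≥ (5/12)^(1/4) ≈ 0.803.

0.803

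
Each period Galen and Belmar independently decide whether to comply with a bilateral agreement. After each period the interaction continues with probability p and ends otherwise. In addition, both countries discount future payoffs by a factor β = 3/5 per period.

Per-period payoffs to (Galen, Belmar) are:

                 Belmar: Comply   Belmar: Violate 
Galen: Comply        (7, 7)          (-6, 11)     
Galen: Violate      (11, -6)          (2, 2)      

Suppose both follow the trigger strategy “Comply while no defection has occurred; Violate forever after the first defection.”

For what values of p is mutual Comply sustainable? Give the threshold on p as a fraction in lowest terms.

Expected continuation weight on next period's payoff is β·p = 3/5·p, which plays the role of the discount factor.
Cooperation requires 3/5·p ≥ (11−7)/(11−2) = 4/9, hence p ≥ 20/27.

20/27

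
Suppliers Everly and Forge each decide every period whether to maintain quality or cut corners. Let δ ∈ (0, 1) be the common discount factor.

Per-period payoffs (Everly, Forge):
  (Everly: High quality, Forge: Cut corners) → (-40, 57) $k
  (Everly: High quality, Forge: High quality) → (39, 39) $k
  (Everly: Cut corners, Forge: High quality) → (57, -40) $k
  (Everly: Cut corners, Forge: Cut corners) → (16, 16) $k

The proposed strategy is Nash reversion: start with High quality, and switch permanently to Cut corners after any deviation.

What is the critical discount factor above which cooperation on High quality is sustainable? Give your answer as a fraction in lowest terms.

18/41

Cooperation forever yields 39 each period: 39/(1−δ).
Deviating yields 57 once, then 16 forever: 57 + 16δ/(1−δ).
No profitable deviation requires 39/(1−δ) ≥ 57 + 16δ/(1−δ).
Multiplying by (1−δ): 39 ≥ 57(1−δ) + 16δ = 57 − 41δ.
So 41δ ≥ 18, i.e. δ ≥ 18/41.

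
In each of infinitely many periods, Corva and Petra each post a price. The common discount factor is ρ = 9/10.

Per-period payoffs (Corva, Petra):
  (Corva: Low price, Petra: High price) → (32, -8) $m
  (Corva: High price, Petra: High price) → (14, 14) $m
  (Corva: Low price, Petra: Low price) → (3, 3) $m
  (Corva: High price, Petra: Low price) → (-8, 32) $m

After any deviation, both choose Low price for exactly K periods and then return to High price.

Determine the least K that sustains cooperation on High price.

No profitable deviation requires (14−3)(ρ+…+ρ^K) ≥ 32−14, i.e. ρ+…+ρ^K ≥ 18/11 ≈ 1.6364.
With ρ = 9/10, the partial sums are K=1: 0.9000, K=2: 1.7100.
K = 2 is the first length at which the sum reaches 1.6364.

2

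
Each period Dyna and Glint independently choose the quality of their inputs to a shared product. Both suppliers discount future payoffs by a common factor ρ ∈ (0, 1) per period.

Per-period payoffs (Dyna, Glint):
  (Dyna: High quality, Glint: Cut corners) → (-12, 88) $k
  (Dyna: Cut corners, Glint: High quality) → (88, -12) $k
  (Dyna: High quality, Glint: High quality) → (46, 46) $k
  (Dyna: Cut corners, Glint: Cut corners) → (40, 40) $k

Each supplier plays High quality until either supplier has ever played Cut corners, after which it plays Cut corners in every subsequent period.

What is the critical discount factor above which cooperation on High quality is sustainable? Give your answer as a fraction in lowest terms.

7/8

One-period gain from deviating is 88 − 46 = 42. The loss is 46 − 40 = 6 in every subsequent period, with present value 6·ρ/(1−ρ).
Deviation is unprofitable when 6·ρ/(1−ρ) ≥ 42, i.e. ρ/(1−ρ) ≥ 7.
Equivalently ρ ≥ 42/(42+6) = 7/8.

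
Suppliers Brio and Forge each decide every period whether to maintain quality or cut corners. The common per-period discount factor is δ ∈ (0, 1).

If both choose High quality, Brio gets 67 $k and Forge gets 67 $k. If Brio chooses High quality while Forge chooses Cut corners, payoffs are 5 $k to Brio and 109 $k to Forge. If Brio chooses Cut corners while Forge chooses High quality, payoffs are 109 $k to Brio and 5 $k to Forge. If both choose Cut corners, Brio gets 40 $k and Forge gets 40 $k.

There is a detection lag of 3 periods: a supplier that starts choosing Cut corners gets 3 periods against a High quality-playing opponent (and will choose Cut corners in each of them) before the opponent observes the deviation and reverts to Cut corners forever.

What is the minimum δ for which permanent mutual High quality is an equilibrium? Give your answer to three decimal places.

A deviator earns 109 for 3 periods, then 40 forever; cooperating earns 67 forever. Multiplying the IC by (1−δ):
67 ≥ 109(1−δ^3) + 40δ^3, so 69·δ^3 ≥ 42 and δ^3 ≥ 14/23.
δ ≥ (14/23)^(1/3) ≈ 0.847.

0.847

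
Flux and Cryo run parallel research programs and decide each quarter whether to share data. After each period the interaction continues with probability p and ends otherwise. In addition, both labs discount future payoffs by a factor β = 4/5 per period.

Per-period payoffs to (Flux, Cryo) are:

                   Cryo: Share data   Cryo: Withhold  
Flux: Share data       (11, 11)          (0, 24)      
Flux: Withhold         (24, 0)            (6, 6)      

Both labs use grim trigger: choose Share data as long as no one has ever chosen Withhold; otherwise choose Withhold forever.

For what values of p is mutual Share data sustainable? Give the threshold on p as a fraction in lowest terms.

Expected continuation weight on next period's payoff is β·p = 4/5·p, which plays the role of the discount factor.
Cooperation requires 4/5·p ≥ (24−11)/(24−6) = 13/18, hence p ≥ 65/72.

65/72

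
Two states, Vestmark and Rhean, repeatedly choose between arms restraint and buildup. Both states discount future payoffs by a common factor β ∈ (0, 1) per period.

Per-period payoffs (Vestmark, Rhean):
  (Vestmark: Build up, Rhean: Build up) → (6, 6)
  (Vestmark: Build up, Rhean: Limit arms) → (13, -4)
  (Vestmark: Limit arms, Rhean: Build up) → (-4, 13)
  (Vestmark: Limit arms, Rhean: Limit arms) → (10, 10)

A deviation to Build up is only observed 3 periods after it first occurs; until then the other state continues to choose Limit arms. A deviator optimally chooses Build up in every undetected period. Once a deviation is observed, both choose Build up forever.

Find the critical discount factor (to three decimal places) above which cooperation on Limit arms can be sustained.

A deviator earns 13 for 3 periods, then 6 forever; cooperating earns 10 forever. Multiplying the IC by (1−β):
10 ≥ 13(1−β^3) + 6β^3, so 7·β^3 ≥ 3 and β^3 ≥ 3/7.
β ≥ (3/7)^(1/3) ≈ 0.754.

0.754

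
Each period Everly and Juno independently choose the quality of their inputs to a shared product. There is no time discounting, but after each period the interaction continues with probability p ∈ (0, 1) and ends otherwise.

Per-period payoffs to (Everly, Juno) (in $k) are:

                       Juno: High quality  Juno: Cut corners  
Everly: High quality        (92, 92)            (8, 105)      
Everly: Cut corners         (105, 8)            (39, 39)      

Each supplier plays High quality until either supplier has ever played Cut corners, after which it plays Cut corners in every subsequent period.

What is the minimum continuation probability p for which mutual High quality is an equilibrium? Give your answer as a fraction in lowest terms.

With no time discounting, the continuation probability p plays the role of the discount factor.
Grim-trigger IC: 92/(1−p) ≥ 105 + 39p/(1−p) ⇒ p ≥ (105−92)/(105−39) = 13/66.

13/66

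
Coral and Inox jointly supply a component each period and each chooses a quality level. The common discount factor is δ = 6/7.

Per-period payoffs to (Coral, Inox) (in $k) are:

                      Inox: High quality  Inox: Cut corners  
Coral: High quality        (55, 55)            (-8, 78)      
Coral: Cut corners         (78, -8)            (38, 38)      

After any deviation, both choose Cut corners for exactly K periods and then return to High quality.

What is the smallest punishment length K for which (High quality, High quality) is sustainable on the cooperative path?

2

Need Σ_{k=1}^{K} δ^k ≥ (78−55)/(55−38) = 1.3529 at δ = 6/7.
At K = 1 the sum is 0.8571 < 1.3529; at K = 2 it is 1.5918 ≥ 1.3529.
So the minimum punishment length is K = 2.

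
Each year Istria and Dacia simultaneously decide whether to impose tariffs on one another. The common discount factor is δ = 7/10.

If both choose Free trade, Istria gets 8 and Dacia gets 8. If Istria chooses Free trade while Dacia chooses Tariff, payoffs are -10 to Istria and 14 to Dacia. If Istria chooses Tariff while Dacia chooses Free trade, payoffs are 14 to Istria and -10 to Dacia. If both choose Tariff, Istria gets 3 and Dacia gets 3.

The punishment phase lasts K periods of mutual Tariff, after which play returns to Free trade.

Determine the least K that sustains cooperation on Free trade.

IC: δ(1−δ^K)/(1−δ) ≥ (14−8)/(8−3) = 6/5.
With δ = 7/10: need 1 − δ^K ≥ 6/5·(1−7/10)/(7/10), i.e. δ^K ≤ 0.4857.
Since (7/10)^2 = 0.4900 and (7/10)^3 = 0.3430, the smallest such K is 3.

3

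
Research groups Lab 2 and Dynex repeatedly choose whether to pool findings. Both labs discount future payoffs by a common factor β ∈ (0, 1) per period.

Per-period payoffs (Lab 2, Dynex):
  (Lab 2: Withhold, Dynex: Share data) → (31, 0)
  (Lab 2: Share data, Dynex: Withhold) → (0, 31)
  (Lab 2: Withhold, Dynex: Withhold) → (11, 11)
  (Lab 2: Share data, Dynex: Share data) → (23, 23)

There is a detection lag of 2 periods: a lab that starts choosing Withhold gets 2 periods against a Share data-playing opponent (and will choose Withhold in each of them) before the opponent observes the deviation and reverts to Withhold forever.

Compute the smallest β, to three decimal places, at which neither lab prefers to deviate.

0.632

A deviator earns 31 for 2 periods, then 11 forever; cooperating earns 23 forever. Multiplying the IC by (1−β):
23 ≥ 31(1−β^2) + 11β^2, so 20·β^2 ≥ 8 and β^2 ≥ 2/5.
β ≥ (2/5)^(1/2) ≈ 0.632.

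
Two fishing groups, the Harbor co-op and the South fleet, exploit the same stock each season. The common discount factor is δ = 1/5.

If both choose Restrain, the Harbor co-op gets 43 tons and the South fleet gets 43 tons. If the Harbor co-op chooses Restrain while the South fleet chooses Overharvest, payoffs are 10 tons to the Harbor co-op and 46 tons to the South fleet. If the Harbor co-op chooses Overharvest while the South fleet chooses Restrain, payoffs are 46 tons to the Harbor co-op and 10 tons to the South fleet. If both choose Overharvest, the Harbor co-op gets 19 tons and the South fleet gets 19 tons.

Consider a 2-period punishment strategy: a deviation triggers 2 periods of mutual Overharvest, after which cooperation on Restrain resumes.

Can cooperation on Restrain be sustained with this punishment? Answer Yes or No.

Comparing payoff streams over the 3 periods until play realigns: cooperate → 43(1+δ+…+δ^2); deviate → 46 + 19(δ+…+δ^2).
Cooperation is sustained iff (43−19)(δ+…+δ^2) ≥ 46−43.
δ+…+δ^2 = 1/5·(1−(1/5)^2)/(1−1/5) = 0.2400, and (46−43)/(43−19) = 0.1250.
0.2400 ≥ 0.1250, so cooperation is sustainable.

Yes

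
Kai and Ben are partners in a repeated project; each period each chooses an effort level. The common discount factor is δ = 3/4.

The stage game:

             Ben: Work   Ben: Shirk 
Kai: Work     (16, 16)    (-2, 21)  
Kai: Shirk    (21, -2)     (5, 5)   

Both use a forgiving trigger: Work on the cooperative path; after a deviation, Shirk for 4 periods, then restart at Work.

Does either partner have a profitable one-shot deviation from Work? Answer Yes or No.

No

Comparing payoff streams over the 5 periods until play realigns: cooperate → 16(1+δ+…+δ^4); deviate → 21 + 5(δ+…+δ^4).
Cooperation is sustained iff (16−5)(δ+…+δ^4) ≥ 21−16.
δ+…+δ^4 = 3/4·(1−(3/4)^4)/(1−3/4) = 2.0508, and (21−16)/(16−5) = 0.4545.
2.0508 ≥ 0.4545, so cooperation is sustainable.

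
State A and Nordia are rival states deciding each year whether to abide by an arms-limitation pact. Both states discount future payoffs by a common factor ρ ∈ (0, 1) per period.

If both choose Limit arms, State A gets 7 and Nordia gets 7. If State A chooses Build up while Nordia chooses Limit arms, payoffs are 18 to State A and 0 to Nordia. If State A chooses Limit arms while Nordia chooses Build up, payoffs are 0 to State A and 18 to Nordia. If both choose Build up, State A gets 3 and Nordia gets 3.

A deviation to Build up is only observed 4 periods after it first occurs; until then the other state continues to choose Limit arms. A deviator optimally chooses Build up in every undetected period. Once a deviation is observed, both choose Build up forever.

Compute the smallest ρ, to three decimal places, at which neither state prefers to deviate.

0.925

The best deviation is to choose Build up for all 4 undetected periods, earning 18 each, then 3 forever once detected.
Deviation value: 18(1−ρ^4)/(1−ρ) + 3ρ^4/(1−ρ); cooperation value: 7/(1−ρ).
IC: 7 ≥ 18(1−ρ^4) + 3ρ^4 = 18 − 15ρ^4.
So ρ^4 ≥ 11/15, giving ρ ≥ (11/15)^(1/4) ≈ 0.925.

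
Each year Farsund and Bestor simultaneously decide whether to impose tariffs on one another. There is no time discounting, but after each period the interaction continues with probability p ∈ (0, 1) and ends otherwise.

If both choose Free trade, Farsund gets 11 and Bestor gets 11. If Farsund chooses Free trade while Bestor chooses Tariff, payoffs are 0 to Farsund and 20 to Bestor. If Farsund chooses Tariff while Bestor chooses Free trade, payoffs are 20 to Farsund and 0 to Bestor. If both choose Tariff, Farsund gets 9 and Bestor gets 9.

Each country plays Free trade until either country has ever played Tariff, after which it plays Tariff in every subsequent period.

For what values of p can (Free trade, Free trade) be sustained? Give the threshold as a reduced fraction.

Expected cooperation value is 11 + p·11 + p²·11 + … = 11/(1−p); deviation gives 20 + p·9/(1−p).
11 ≥ 20(1−p) + 9p ⇒ 11p ≥ 9 ⇒ p ≥ 9/11.

9/11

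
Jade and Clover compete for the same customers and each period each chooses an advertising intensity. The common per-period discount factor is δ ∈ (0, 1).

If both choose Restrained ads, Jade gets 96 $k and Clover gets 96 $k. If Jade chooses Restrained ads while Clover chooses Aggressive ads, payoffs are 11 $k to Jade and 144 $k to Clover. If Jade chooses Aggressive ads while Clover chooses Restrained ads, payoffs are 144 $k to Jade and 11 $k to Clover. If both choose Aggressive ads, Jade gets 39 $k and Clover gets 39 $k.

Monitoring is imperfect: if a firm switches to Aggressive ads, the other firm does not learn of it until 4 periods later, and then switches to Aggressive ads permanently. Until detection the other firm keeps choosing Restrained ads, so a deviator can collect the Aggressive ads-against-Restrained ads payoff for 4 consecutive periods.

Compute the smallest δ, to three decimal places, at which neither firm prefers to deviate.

The best deviation is to choose Aggressive ads for all 4 undetected periods, earning 144 each, then 39 forever once detected.
Deviation value: 144(1−δ^4)/(1−δ) + 39δ^4/(1−δ); cooperation value: 96/(1−δ).
IC: 96 ≥ 144(1−δ^4) + 39δ^4 = 144 − 105δ^4.
So δ^4 ≥ 48/105 = 16/35, giving δ ≥ (16/35)^(1/4) ≈ 0.822.

0.822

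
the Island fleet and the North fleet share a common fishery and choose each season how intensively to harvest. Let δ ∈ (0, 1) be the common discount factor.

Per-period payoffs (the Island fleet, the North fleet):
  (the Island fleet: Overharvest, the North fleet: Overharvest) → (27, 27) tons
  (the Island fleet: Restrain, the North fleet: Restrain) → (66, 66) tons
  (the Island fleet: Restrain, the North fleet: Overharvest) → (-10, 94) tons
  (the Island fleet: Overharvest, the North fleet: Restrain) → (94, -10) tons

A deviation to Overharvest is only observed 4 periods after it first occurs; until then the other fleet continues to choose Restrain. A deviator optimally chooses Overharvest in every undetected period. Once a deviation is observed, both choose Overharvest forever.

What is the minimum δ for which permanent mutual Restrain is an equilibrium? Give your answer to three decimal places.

0.804

The best deviation is to choose Overharvest for all 4 undetected periods, earning 94 each, then 27 forever once detected.
Deviation value: 94(1−δ^4)/(1−δ) + 27δ^4/(1−δ); cooperation value: 66/(1−δ).
IC: 66 ≥ 94(1−δ^4) + 27δ^4 = 94 − 67δ^4.
So δ^4 ≥ 28/67, giving δ ≥ (28/67)^(1/4) ≈ 0.804.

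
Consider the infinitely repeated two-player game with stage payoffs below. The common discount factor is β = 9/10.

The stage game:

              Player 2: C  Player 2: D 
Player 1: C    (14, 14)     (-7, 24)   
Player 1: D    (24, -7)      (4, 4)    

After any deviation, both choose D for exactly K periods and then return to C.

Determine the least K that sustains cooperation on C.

2

Need Σ_{k=1}^{K} β^k ≥ (24−14)/(14−4) = 1.0000 at β = 9/10.
At K = 1 the sum is 0.9000 < 1.0000; at K = 2 it is 1.7100 ≥ 1.0000.
So the minimum punishment length is K = 2.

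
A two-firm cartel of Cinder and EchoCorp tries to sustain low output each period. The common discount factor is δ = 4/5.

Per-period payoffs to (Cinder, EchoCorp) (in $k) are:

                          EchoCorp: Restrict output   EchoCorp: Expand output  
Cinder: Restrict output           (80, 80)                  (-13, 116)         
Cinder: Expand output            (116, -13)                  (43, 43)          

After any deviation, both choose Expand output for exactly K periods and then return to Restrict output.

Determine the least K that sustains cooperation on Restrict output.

No profitable deviation requires (80−43)(δ+…+δ^K) ≥ 116−80, i.e. δ+…+δ^K ≥ 36/37 ≈ 0.9730.
With δ = 4/5, the partial sums are K=1: 0.8000, K=2: 1.4400.
K = 2 is the first length at which the sum reaches 0.9730.

2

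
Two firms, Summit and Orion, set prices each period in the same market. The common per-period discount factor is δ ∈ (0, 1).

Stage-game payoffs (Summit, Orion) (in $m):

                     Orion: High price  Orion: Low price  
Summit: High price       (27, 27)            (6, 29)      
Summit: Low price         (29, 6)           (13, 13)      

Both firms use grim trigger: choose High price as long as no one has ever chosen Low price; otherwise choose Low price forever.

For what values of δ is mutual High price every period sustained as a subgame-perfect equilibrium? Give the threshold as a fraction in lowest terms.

1/8

Cooperation forever yields 27 each period: 27/(1−δ).
Deviating yields 29 once, then 13 forever: 29 + 13δ/(1−δ).
No profitable deviation requires 27/(1−δ) ≥ 29 + 13δ/(1−δ).
Multiplying by (1−δ): 27 ≥ 29(1−δ) + 13δ = 29 − 16δ.
So 16δ ≥ 2, i.e. δ ≥ 2/16 = 1/8.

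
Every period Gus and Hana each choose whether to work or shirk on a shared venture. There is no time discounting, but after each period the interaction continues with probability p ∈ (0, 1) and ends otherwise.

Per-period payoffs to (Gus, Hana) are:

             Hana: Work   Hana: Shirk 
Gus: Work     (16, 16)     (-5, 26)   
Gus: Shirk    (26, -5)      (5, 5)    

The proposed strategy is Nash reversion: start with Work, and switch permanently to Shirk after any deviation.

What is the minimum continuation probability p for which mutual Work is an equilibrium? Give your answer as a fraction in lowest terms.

10/21

Expected cooperation value is 16 + p·16 + p²·16 + … = 16/(1−p); deviation gives 26 + p·5/(1−p).
16 ≥ 26(1−p) + 5p ⇒ 21p ≥ 10 ⇒ p ≥ 10/21.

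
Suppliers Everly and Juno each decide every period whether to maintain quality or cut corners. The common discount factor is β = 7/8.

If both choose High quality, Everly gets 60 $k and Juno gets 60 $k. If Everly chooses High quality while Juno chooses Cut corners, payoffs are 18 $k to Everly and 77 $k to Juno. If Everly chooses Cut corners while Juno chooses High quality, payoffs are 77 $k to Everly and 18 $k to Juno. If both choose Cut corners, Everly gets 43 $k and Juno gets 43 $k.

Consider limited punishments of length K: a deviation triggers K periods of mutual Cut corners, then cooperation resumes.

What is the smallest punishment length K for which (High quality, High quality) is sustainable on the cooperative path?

No profitable deviation requires (60−43)(β+…+β^K) ≥ 77−60, i.e. β+…+β^K ≥ 1 ≈ 1.0000.
With β = 7/8, the partial sums are K=1: 0.8750, K=2: 1.6406.
K = 2 is the first length at which the sum reaches 1.0000.

2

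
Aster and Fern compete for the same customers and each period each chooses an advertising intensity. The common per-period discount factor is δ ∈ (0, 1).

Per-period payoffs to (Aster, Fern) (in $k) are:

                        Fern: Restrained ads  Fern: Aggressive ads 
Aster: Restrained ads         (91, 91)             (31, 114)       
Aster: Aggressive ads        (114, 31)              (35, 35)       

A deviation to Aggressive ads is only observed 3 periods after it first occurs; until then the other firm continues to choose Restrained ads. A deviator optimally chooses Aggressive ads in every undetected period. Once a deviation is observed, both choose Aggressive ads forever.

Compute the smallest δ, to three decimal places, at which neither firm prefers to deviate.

0.663

The best deviation is to choose Aggressive ads for all 3 undetected periods, earning 114 each, then 35 forever once detected.
Deviation value: 114(1−δ^3)/(1−δ) + 35δ^3/(1−δ); cooperation value: 91/(1−δ).
IC: 91 ≥ 114(1−δ^3) + 35δ^3 = 114 − 79δ^3.
So δ^3 ≥ 23/79, giving δ ≥ (23/79)^(1/3) ≈ 0.663.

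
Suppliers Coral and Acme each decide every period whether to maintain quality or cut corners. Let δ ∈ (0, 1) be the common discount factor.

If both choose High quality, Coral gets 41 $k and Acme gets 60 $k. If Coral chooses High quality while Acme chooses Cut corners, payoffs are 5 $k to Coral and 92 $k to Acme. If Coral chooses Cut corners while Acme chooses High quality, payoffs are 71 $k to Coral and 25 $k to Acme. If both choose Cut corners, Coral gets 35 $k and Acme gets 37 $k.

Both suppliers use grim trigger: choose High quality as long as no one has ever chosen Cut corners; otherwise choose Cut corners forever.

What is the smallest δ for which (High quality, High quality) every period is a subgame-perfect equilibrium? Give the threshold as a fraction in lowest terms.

5/6

Coral: cooperation gives 41 each period; deviation gives 71 once then 35 forever.
  41/(1−δ) ≥ 71 + 35δ/(1−δ) ⇒ δ ≥ 30/36 = 5/6.
Acme: cooperation gives 60 each period; deviation gives 92 once then 37 forever.
  δ ≥ 32/55.
Both must hold, so the binding constraint is Coral's: δ ≥ 5/6.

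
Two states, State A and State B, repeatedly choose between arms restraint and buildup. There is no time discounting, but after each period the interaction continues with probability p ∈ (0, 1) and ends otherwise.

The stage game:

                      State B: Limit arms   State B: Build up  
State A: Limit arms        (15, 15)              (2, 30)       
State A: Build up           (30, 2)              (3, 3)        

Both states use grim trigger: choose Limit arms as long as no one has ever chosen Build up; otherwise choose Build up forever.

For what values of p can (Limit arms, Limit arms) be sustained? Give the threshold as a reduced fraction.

5/9

Expected cooperation value is 15 + p·15 + p²·15 + … = 15/(1−p); deviation gives 30 + p·3/(1−p).
15 ≥ 30(1−p) + 3p ⇒ 27p ≥ 15 ⇒ p ≥ 15/27 = 5/9.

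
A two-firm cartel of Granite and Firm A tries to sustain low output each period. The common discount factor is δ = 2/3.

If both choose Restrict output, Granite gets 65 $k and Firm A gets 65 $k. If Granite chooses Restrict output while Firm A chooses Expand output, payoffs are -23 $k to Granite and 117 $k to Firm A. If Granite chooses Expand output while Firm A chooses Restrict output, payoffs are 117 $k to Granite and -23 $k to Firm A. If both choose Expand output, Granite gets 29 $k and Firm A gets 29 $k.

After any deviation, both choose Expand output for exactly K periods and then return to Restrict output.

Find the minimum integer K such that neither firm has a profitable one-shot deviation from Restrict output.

4

Need Σ_{k=1}^{K} δ^k ≥ (117−65)/(65−29) = 1.4444 at δ = 2/3.
At K = 3 the sum is 1.4074 < 1.4444; at K = 4 it is 1.6049 ≥ 1.4444.
So the minimum punishment length is K = 4.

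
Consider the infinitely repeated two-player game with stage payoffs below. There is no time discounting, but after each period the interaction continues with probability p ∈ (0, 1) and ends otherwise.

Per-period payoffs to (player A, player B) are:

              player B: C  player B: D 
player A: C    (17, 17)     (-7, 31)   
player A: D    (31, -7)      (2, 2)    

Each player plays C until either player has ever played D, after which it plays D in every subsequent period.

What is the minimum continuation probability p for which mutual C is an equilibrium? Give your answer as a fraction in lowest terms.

14/29

With no time discounting, the continuation probability p plays the role of the discount factor.
Grim-trigger IC: 17/(1−p) ≥ 31 + 2p/(1−p) ⇒ p ≥ (31−17)/(31−2) = 14/29.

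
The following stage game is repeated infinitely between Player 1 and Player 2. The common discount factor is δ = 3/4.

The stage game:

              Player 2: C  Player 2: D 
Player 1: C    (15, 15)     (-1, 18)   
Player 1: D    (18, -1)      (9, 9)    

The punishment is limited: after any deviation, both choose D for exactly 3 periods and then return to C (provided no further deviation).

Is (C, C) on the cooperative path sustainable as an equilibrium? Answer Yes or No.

IC: δ+…+δ^3 ≥ (18−15)/(15−9) = 1/2.
At δ = 3/4: partial sum = 1.7344 ≥ 0.5000. Cooperation sustainable.

Yes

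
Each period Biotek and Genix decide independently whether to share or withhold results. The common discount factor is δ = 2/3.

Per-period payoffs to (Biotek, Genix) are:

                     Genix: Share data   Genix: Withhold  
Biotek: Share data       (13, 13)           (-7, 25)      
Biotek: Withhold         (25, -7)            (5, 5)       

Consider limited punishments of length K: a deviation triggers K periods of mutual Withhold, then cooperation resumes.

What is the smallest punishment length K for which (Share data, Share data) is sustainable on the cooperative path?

IC: δ(1−δ^K)/(1−δ) ≥ (25−13)/(13−5) = 3/2.
With δ = 2/3: need 1 − δ^K ≥ 3/2·(1−2/3)/(2/3), i.e. δ^K ≤ 0.2500.
Since (2/3)^3 = 0.2963 and (2/3)^4 = 0.1975, the smallest such K is 4.

4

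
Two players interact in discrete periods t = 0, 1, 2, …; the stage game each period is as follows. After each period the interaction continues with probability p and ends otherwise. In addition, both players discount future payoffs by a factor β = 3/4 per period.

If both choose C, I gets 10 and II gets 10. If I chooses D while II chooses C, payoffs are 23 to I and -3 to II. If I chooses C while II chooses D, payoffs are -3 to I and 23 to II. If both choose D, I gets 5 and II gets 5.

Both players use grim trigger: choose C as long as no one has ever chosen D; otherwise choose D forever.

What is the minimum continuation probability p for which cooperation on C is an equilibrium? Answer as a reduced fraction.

26/27

With continuation probability p and discount β, the effective per-period discount factor is βp.
Grim-trigger IC: βp ≥ (23−10)/(23−5) = 13/18.
So p ≥ (13/18)/(3/4) = 26/27.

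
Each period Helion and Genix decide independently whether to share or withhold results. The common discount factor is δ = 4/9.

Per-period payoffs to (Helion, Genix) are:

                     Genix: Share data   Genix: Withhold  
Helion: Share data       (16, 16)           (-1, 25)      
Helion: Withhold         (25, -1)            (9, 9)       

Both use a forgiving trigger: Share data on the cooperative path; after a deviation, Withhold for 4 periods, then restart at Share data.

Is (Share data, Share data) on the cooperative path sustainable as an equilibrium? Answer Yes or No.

No

Comparing payoff streams over the 5 periods until play realigns: cooperate → 16(1+δ+…+δ^4); deviate → 25 + 9(δ+…+δ^4).
Cooperation is sustained iff (16−9)(δ+…+δ^4) ≥ 25−16.
δ+…+δ^4 = 4/9·(1−(4/9)^4)/(1−4/9) = 0.7688, and (25−16)/(16−9) = 1.2857.
0.7688 < 1.2857, so cooperation is not sustainable.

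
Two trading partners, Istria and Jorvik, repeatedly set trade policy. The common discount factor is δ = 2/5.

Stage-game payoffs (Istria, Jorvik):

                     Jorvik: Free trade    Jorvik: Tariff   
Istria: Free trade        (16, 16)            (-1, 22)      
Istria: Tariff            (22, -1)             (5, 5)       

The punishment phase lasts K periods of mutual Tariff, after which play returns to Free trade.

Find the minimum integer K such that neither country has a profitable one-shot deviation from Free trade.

No profitable deviation requires (16−5)(δ+…+δ^K) ≥ 22−16, i.e. δ+…+δ^K ≥ 6/11 ≈ 0.5455.
With δ = 2/5, the partial sums are K=1: 0.4000, K=2: 0.5600.
K = 2 is the first length at which the sum reaches 0.5455.

2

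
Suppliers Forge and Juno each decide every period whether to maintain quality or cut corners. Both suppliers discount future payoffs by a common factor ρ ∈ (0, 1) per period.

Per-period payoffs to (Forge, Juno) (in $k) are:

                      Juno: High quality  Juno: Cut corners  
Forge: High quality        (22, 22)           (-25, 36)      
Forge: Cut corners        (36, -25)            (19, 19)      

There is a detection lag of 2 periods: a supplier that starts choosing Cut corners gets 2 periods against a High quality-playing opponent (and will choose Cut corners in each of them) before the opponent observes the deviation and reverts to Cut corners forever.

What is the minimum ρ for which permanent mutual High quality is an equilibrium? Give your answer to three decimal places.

0.907

The best deviation is to choose Cut corners for all 2 undetected periods, earning 36 each, then 19 forever once detected.
Deviation value: 36(1−ρ^2)/(1−ρ) + 19ρ^2/(1−ρ); cooperation value: 22/(1−ρ).
IC: 22 ≥ 36(1−ρ^2) + 19ρ^2 = 36 − 17ρ^2.
So ρ^2 ≥ 14/17, giving ρ ≥ (14/17)^(1/2) ≈ 0.907.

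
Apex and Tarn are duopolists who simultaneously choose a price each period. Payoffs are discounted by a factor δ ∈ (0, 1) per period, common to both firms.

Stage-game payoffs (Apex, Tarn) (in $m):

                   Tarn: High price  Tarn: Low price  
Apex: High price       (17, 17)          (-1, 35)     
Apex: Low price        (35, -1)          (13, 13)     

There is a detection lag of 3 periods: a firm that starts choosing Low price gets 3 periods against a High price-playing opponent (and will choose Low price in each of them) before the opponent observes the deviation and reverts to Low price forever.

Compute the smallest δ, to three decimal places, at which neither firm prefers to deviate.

0.935

Deviating for the 3 undetected periods gains 35−17 = 18 per period over cooperation, then loses 17−13 = 4 per period forever once punishment starts.
Gain: 18(1 + δ + … + δ^2); loss: 4·δ^3/(1−δ).
No profitable deviation ⇔ 18(1−δ^3) ≤ 4·δ^3, i.e. δ^3 ≥ 18/(18+4) = 9/11.
Hence δ ≥ (9/11)^(1/3) ≈ 0.935.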